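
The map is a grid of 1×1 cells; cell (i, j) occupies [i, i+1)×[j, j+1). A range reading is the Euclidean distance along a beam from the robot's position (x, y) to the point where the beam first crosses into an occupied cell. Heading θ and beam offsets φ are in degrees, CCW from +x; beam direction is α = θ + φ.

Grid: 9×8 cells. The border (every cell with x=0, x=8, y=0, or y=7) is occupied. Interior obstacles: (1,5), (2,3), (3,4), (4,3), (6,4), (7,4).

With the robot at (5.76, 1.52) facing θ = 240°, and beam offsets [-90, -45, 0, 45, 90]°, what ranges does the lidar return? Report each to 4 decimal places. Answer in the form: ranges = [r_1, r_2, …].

beam 1: φ=-90°, α=150°
  d=(-0.8660,0.5000)  start (5,1)  tX=0.8776 tY=0.9600  stride 1/|dx|=1.1547 1/|dy|=2.0000
    cross x-line → (4,1), t=0.8776
    cross y-line → (4,2), t=0.9600
    cross x-line → (3,2), t=2.0323
    cross y-line → (3,3), t=2.9600
    cross x-line → (2,3), t=3.1870 (wall)
  → r_1 = 3.1870
beam 2: φ=-45°, α=195°
  d=(-0.9659,-0.2588)  start (5,1)  tX=0.7868 tY=2.0091  stride 1/|dx|=1.0353 1/|dy|=3.8637
    cross x-line → (4,1), t=0.7868
    cross x-line → (3,1), t=1.8221
    cross y-line → (3,0), t=2.0091 (wall)
  → r_2 = 2.0091
beam 3: φ=0°, α=240°
  d=(-0.5000,-0.8660)  start (5,1)  tX=1.5200 tY=0.6004  stride 1/|dx|=2.0000 1/|dy|=1.1547
    cross y-line → (5,0), t=0.6004 (wall)
  → r_3 = 0.6004
beam 4: φ=45°, α=285°
  d=(0.2588,-0.9659)  start (5,1)  tX=0.9273 tY=0.5383  stride 1/|dx|=3.8637 1/|dy|=1.0353
    cross y-line → (5,0), t=0.5383 (wall)
  → r_4 = 0.5383
beam 5: φ=90°, α=330°
  d=(0.8660,-0.5000)  start (5,1)  tX=0.2771 tY=1.0400  stride 1/|dx|=1.1547 1/|dy|=2.0000
    cross x-line → (6,1), t=0.2771
    cross y-line → (6,0), t=1.0400 (wall)
  → r_5 = 1.0400

ranges = [3.1870, 2.0091, 0.6004, 0.5383, 1.0400]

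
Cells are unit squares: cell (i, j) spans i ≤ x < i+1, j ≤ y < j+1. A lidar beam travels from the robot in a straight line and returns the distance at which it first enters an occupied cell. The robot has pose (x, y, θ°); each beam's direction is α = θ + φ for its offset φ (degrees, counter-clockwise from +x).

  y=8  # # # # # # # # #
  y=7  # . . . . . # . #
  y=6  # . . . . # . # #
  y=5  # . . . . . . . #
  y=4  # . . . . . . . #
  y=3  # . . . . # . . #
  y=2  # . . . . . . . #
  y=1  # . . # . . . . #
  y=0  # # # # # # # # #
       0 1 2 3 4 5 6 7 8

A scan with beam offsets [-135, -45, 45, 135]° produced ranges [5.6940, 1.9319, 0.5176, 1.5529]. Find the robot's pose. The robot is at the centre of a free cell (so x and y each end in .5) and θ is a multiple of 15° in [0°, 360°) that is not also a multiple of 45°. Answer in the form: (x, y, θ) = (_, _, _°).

(x, y, θ) = (2.5, 7.5, 60°)

Candidates: 44 free-cell centres × 16 headings = 704 poses. Raycast each; keep the one whose scan matches to 4 dp.
  (2.5, 3.5, 75°): beam 1 = 1.7321 ≠ 5.6940 ✗
  (4.5, 6.5, 120°): beam 1 = 0.5176 ≠ 5.6940 ✗
  (7.5, 4.5, 150°): beam 1 = 0.5176 ≠ 5.6940 ✗
  …
  (2.5, 7.5, 60°): r_1=5.6940, r_2=1.9319, r_3=0.5176, r_4=1.5529 — all match ✓
No second candidate reproduces the full scan.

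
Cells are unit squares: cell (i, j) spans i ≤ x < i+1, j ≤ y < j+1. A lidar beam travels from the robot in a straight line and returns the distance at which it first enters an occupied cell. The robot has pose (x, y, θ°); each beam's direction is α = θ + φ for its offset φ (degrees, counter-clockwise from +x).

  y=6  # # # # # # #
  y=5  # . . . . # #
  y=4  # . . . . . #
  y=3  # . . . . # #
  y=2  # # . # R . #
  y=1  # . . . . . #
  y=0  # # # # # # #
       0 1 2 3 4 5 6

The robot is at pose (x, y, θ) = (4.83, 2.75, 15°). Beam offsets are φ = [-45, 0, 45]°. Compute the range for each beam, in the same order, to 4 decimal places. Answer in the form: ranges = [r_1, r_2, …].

beam 1: φ=-45°, α=330°
  dir = (cos 330°, sin 330°) = (0.8660, -0.5000); from cell (4,2)
  next x-line at t=0.1963, next y-line at t=1.5000; Δt_x=1.1547, Δt_y=2.0000
    x: enter (5,2) at t=0.1963
    x: enter (6,2) at t=1.3510 ← occupied
  → r_1 = 1.3510
beam 2: φ=0°, α=15°
  dir = (cos 15°, sin 15°) = (0.9659, 0.2588); from cell (4,2)
  next x-line at t=0.1760, next y-line at t=0.9659; Δt_x=1.0353, Δt_y=3.8637
    x: enter (5,2) at t=0.1760
    y: enter (5,3) at t=0.9659 ← occupied
  → r_2 = 0.9659
beam 3: φ=45°, α=60°
  dir = (cos 60°, sin 60°) = (0.5000, 0.8660); from cell (4,2)
  next x-line at t=0.3400, next y-line at t=0.2887; Δt_x=2.0000, Δt_y=1.1547
    y: enter (4,3) at t=0.2887
    x: enter (5,3) at t=0.3400 ← occupied
  → r_3 = 0.3400

ranges = [1.3510, 0.9659, 0.3400]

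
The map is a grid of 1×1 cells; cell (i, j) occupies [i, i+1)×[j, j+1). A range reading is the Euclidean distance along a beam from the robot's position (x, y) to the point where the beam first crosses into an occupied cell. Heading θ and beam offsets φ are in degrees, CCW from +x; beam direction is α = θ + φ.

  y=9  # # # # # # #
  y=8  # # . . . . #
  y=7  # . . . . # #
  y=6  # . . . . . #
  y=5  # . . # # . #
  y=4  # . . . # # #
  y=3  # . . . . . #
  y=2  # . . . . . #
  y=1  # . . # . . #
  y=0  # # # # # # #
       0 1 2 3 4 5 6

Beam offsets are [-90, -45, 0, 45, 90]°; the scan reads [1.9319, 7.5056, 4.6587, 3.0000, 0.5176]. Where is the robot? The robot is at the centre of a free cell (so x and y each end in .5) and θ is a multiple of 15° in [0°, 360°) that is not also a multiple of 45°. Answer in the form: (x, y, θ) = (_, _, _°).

(x, y, θ) = (1.5, 7.5, 345°)

Candidates: 33 free-cell centres × 16 headings = 528 poses. Raycast each; keep the one whose scan matches to 4 dp.
  (5.5, 5.5, 150°): beam 1 = 1.0000 ≠ 1.9319 ✗
  (4.5, 8.5, 165°): beam 1 = 0.5176 ≠ 1.9319 ✗
  (3.5, 2.5, 285°): beam 1 = 2.5882 ≠ 1.9319 ✗
  …
  (1.5, 7.5, 345°): r_1=1.9319, r_2=7.5056, r_3=4.6587, r_4=3.0000, r_5=0.5176 — all match ✓
Only this pose fits every beam.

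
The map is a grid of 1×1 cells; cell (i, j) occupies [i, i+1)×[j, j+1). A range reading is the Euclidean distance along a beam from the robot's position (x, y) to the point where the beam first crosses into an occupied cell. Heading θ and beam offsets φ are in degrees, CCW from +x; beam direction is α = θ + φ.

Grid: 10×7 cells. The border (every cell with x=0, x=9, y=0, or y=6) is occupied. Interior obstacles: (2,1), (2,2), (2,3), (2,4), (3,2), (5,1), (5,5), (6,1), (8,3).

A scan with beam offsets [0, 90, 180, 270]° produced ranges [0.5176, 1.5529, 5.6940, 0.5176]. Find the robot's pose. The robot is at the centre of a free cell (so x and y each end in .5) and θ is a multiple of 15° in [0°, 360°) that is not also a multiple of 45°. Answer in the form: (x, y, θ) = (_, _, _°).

(x, y, θ) = (8.5, 4.5, 15°)

Enumerate (i+0.5, j+0.5, θ) over the 31 free cells and 16 admissible headings. For each, cast all 4 beams and compare to the given ranges.
  (4.5, 3.5, 210°): beam 1 = 1.0000 ≠ 0.5176 ✗
  (1.5, 5.5, 60°): beam 1 = 0.5774 ≠ 0.5176 ✗
  (2.5, 5.5, 15°): beam 1 = 1.9319 ≠ 0.5176 ✗
  …
  (8.5, 4.5, 15°): r_1=0.5176, r_2=1.5529, r_3=5.6940, r_4=0.5176 — all match ✓
Unique over the lattice → pose = (8.5, 4.5, 15°).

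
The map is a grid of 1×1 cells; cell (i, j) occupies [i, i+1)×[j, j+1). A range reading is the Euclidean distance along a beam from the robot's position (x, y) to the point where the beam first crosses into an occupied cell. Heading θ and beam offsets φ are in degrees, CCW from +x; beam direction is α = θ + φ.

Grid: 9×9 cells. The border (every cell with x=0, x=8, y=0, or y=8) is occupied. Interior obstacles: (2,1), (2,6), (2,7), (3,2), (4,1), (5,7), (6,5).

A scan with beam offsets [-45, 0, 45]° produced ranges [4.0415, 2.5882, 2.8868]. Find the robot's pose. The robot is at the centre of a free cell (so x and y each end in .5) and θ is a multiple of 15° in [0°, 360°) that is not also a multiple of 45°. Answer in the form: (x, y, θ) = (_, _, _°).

(x, y, θ) = (3.5, 3.5, 105°)

Candidates: 42 free-cell centres × 16 headings = 672 poses. Raycast each; keep the one whose scan matches to 4 dp.
  (3.5, 5.5, 105°): beam 1 = 2.8868 ≠ 4.0415 ✗
  (5.5, 6.5, 15°): beam 1 = 1.0000 ≠ 4.0415 ✗
  (7.5, 2.5, 345°): beam 1 = 1.0000 ≠ 4.0415 ✗
  …
  (3.5, 3.5, 105°): r_1=4.0415, r_2=2.5882, r_3=2.8868 — all match ✓
Only this pose fits every beam.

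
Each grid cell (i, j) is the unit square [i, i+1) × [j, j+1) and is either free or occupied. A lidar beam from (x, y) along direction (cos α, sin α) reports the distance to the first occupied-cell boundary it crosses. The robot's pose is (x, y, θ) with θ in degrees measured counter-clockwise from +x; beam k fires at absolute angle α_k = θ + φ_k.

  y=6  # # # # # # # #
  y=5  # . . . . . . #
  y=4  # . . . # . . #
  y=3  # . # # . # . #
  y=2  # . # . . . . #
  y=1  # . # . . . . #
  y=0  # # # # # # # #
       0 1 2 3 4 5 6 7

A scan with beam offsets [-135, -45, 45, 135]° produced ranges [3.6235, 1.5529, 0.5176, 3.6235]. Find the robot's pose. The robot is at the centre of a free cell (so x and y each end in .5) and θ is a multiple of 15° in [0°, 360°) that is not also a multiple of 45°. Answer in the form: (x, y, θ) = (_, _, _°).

(x, y, θ) = (6.5, 2.5, 330°)

Enumerate (i+0.5, j+0.5, θ) over the 24 free cells and 16 admissible headings. For each, cast all 4 beams and compare to the given ranges.
  (3.5, 1.5, 255°): beam 1 = 1.0000 ≠ 3.6235 ✗
  (6.5, 3.5, 165°): beam 1 = 0.5774 ≠ 3.6235 ✗
  (5.5, 5.5, 150°): beam 1 = 1.5529 ≠ 3.6235 ✗
  (5.5, 1.5, 345°): beam 1 = 1.0000 ≠ 3.6235 ✗
  (5.5, 1.5, 150°): beam 1 = 1.5529 ≠ 3.6235 ✗
  …
  (6.5, 2.5, 330°): r_1=3.6235, r_2=1.5529, r_3=0.5176, r_4=3.6235 — all match ✓
Unique over the lattice → pose = (6.5, 2.5, 330°).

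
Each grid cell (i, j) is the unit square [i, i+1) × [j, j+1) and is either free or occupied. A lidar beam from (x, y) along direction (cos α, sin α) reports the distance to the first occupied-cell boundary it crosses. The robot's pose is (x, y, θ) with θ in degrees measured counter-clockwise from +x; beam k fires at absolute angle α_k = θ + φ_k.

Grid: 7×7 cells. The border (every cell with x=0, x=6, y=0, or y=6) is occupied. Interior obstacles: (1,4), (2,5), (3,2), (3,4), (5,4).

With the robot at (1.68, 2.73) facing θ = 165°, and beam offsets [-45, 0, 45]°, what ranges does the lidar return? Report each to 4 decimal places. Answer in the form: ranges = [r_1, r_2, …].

beam 1: φ=-45°, α=120°
  dir = (cos 120°, sin 120°) = (-0.5000, 0.8660); from cell (1,2)
  next x-line at t=1.3600, next y-line at t=0.3118; Δt_x=2.0000, Δt_y=1.1547
    y: enter (1,3) at t=0.3118
    x: enter (0,3) at t=1.3600 ← occupied
  → r_1 = 1.3600
beam 2: φ=0°, α=165°
  dir = (cos 165°, sin 165°) = (-0.9659, 0.2588); from cell (1,2)
  next x-line at t=0.7040, next y-line at t=1.0432; Δt_x=1.0353, Δt_y=3.8637
    x: enter (0,2) at t=0.7040 ← occupied
  → r_2 = 0.7040
beam 3: φ=45°, α=210°
  dir = (cos 210°, sin 210°) = (-0.8660, -0.5000); from cell (1,2)
  next x-line at t=0.7852, next y-line at t=1.4600; Δt_x=1.1547, Δt_y=2.0000
    x: enter (0,2) at t=0.7852 ← occupied
  → r_3 = 0.7852

ranges = [1.3600, 0.7040, 0.7852]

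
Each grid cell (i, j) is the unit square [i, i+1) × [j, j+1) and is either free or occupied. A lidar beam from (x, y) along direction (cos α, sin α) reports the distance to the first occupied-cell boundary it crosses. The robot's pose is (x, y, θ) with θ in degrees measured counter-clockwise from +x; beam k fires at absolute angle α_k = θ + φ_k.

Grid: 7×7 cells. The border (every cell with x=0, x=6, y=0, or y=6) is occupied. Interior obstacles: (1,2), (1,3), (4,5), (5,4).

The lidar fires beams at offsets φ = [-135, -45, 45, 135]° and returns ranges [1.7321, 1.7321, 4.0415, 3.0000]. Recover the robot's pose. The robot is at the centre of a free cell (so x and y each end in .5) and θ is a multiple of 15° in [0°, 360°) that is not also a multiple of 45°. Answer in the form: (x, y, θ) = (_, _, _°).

(x, y, θ) = (4.5, 2.5, 75°)

Candidates: 21 free-cell centres × 16 headings = 336 poses. Raycast each; keep the one whose scan matches to 4 dp.
  (4.5, 4.5, 345°): beam 1 = 2.8868 ≠ 1.7321 ✗
  (1.5, 1.5, 15°): beam 1 = 0.5774 ≠ 1.7321 ✗
  (5.5, 5.5, 285°): beam 1 = 0.5774 ≠ 1.7321 ✗
  …
  (4.5, 2.5, 75°): r_1=1.7321, r_2=1.7321, r_3=4.0415, r_4=3.0000 — all match ✓
Only this pose fits every beam.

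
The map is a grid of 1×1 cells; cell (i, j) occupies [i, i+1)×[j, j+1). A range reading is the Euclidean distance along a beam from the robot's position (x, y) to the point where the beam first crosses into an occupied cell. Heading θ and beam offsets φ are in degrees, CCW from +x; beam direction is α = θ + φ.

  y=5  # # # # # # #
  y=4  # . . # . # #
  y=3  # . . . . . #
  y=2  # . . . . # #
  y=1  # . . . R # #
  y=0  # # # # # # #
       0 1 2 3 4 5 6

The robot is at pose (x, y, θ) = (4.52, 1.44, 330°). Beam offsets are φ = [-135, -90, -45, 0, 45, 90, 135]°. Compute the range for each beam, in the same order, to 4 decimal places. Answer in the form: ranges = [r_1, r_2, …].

beam 1: φ=-135°, α=195°
  direction (-0.9659, -0.2588); cell (4,1); t to first gridline: x 0.5383, y 1.7000 (then +1.0353 / +3.8637)
    (3,1) via x @ 0.5383
    (2,1) via x @ 1.5736
    (2,0) via y @ 1.7000  # hit
  → r_1 = 1.7000
beam 2: φ=-90°, α=240°
  direction (-0.5000, -0.8660); cell (4,1); t to first gridline: x 1.0400, y 0.5081 (then +2.0000 / +1.1547)
    (4,0) via y @ 0.5081  # hit
  → r_2 = 0.5081
beam 3: φ=-45°, α=285°
  direction (0.2588, -0.9659); cell (4,1); t to first gridline: x 1.8546, y 0.4555 (then +3.8637 / +1.0353)
    (4,0) via y @ 0.4555  # hit
  → r_3 = 0.4555
beam 4: φ=0°, α=330°
  direction (0.8660, -0.5000); cell (4,1); t to first gridline: x 0.5543, y 0.8800 (then +1.1547 / +2.0000)
    (5,1) via x @ 0.5543  # hit
  → r_4 = 0.5543
beam 5: φ=45°, α=15°
  direction (0.9659, 0.2588); cell (4,1); t to first gridline: x 0.4969, y 2.1637 (then +1.0353 / +3.8637)
    (5,1) via x @ 0.4969  # hit
  → r_5 = 0.4969
beam 6: φ=90°, α=60°
  direction (0.5000, 0.8660); cell (4,1); t to first gridline: x 0.9600, y 0.6466 (then +2.0000 / +1.1547)
    (4,2) via y @ 0.6466
    (5,2) via x @ 0.9600  # hit
  → r_6 = 0.9600
beam 7: φ=135°, α=105°
  direction (-0.2588, 0.9659); cell (4,1); t to first gridline: x 2.0091, y 0.5798 (then +3.8637 / +1.0353)
    (4,2) via y @ 0.5798
    (4,3) via y @ 1.6150
    (3,3) via x @ 2.0091
    (3,4) via y @ 2.6503  # hit
  → r_7 = 2.6503

ranges = [1.7000, 0.5081, 0.4555, 0.5543, 0.4969, 0.9600, 2.6503]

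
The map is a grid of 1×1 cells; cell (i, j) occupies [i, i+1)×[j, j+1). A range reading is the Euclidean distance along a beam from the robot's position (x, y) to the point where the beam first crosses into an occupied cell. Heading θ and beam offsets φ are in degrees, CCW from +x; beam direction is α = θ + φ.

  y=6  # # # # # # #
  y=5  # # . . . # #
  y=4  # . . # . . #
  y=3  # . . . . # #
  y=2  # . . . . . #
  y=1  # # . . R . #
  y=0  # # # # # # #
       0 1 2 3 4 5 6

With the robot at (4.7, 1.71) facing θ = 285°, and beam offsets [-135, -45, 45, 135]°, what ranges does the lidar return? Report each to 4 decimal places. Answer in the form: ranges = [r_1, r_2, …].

ranges = [4.2724, 0.8198, 1.4200, 1.4896]

beam 1: φ=-135°, α=150°
  d=(-0.8660,0.5000)  start (4,1)  tX=0.8083 tY=0.5800  stride 1/|dx|=1.1547 1/|dy|=2.0000
    cross y-line → (4,2), t=0.5800
    cross x-line → (3,2), t=0.8083
    cross x-line → (2,2), t=1.9630
    cross y-line → (2,3), t=2.5800
    cross x-line → (1,3), t=3.1177
    cross x-line → (0,3), t=4.2724 (wall)
  → r_1 = 4.2724
beam 2: φ=-45°, α=240°
  d=(-0.5000,-0.8660)  start (4,1)  tX=1.4000 tY=0.8198  stride 1/|dx|=2.0000 1/|dy|=1.1547
    cross y-line → (4,0), t=0.8198 (wall)
  → r_2 = 0.8198
beam 3: φ=45°, α=330°
  d=(0.8660,-0.5000)  start (4,1)  tX=0.3464 tY=1.4200  stride 1/|dx|=1.1547 1/|dy|=2.0000
    cross x-line → (5,1), t=0.3464
    cross y-line → (5,0), t=1.4200 (wall)
  → r_3 = 1.4200
beam 4: φ=135°, α=60°
  d=(0.5000,0.8660)  start (4,1)  tX=0.6000 tY=0.3349  stride 1/|dx|=2.0000 1/|dy|=1.1547
    cross y-line → (4,2), t=0.3349
    cross x-line → (5,2), t=0.6000
    cross y-line → (5,3), t=1.4896 (wall)
  → r_4 = 1.4896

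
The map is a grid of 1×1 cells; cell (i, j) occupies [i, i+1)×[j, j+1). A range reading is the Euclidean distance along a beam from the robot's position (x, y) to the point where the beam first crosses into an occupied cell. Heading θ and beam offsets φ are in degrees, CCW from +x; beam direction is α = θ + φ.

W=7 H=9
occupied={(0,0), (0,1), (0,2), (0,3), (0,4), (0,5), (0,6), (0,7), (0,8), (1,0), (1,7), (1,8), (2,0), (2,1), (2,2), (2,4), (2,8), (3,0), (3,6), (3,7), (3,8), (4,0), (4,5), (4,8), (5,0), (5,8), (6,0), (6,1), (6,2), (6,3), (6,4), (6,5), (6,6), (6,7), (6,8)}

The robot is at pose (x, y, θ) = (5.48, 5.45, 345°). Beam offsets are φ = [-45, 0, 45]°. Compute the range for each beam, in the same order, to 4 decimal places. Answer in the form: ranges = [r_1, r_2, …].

beam 1: φ=-45°, α=300°
  dir = (cos 300°, sin 300°) = (0.5000, -0.8660); from cell (5,5)
  next x-line at t=1.0400, next y-line at t=0.5196; Δt_x=2.0000, Δt_y=1.1547
    y: enter (5,4) at t=0.5196
    x: enter (6,4) at t=1.0400 ← occupied
  → r_1 = 1.0400
beam 2: φ=0°, α=345°
  dir = (cos 345°, sin 345°) = (0.9659, -0.2588); from cell (5,5)
  next x-line at t=0.5383, next y-line at t=1.7387; Δt_x=1.0353, Δt_y=3.8637
    x: enter (6,5) at t=0.5383 ← occupied
  → r_2 = 0.5383
beam 3: φ=45°, α=30°
  dir = (cos 30°, sin 30°) = (0.8660, 0.5000); from cell (5,5)
  next x-line at t=0.6004, next y-line at t=1.1000; Δt_x=1.1547, Δt_y=2.0000
    x: enter (6,5) at t=0.6004 ← occupied
  → r_3 = 0.6004

ranges = [1.0400, 0.5383, 0.6004]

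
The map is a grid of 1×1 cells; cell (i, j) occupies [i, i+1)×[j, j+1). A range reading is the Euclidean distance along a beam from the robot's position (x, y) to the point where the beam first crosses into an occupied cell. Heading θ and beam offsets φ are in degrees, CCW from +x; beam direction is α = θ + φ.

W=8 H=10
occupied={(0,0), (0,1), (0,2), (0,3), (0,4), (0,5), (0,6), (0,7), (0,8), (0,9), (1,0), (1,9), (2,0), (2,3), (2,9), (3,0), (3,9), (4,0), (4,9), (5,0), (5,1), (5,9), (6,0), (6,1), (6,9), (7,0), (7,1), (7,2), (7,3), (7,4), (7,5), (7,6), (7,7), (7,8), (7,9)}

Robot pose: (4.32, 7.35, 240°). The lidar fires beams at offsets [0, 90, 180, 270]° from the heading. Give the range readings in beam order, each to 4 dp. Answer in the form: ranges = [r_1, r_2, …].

beam 1: φ=0°, α=240°
  direction (-0.5000, -0.8660); cell (4,7); t to first gridline: x 0.6400, y 0.4041 (then +2.0000 / +1.1547)
    (4,6) via y @ 0.4041
    (3,6) via x @ 0.6400
    (3,5) via y @ 1.5588
    (2,5) via x @ 2.6400
    (2,4) via y @ 2.7135
    (2,3) via y @ 3.8682  # hit
  → r_1 = 3.8682
beam 2: φ=90°, α=330°
  direction (0.8660, -0.5000); cell (4,7); t to first gridline: x 0.7852, y 0.7000 (then +1.1547 / +2.0000)
    (4,6) via y @ 0.7000
    (5,6) via x @ 0.7852
    (6,6) via x @ 1.9399
    (6,5) via y @ 2.7000
    (7,5) via x @ 3.0946  # hit
  → r_2 = 3.0946
beam 3: φ=180°, α=60°
  direction (0.5000, 0.8660); cell (4,7); t to first gridline: x 1.3600, y 0.7506 (then +2.0000 / +1.1547)
    (4,8) via y @ 0.7506
    (5,8) via x @ 1.3600
    (5,9) via y @ 1.9053  # hit
  → r_3 = 1.9053
beam 4: φ=270°, α=150°
  direction (-0.8660, 0.5000); cell (4,7); t to first gridline: x 0.3695, y 1.3000 (then +1.1547 / +2.0000)
    (3,7) via x @ 0.3695
    (3,8) via y @ 1.3000
    (2,8) via x @ 1.5242
    (1,8) via x @ 2.6789
    (1,9) via y @ 3.3000  # hit
  → r_4 = 3.3000

ranges = [3.8682, 3.0946, 1.9053, 3.3000]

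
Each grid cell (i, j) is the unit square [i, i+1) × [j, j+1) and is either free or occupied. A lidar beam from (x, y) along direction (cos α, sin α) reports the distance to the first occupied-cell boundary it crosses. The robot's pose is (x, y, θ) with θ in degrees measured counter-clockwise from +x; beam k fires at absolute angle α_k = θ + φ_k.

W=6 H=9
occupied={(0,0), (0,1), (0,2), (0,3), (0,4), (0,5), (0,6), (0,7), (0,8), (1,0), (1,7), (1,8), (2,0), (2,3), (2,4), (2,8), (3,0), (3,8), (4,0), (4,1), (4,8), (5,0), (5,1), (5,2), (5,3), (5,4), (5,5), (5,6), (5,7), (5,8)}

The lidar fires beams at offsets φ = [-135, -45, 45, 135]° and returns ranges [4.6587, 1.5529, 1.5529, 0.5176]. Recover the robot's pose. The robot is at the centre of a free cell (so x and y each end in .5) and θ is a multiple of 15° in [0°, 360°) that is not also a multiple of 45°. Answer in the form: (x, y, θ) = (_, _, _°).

Enumerate (i+0.5, j+0.5, θ) over the 24 free cells and 16 admissible headings. For each, cast all 4 beams and compare to the given ranges.
  (3.5, 2.5, 150°): beam 1 = 1.5529 ≠ 4.6587 ✗
  (4.5, 2.5, 105°): beam 1 = 0.5774 ≠ 4.6587 ✗
  (4.5, 3.5, 60°): beam 1 = 1.5529 ≠ 4.6587 ✗
  (3.5, 6.5, 15°): beam 1 = 1.7321 ≠ 4.6587 ✗
  …
  (4.5, 3.5, 240°): r_1=4.6587, r_2=1.5529, r_3=1.5529, r_4=0.5176 — all match ✓
Only this pose fits every beam.

(x, y, θ) = (4.5, 3.5, 240°)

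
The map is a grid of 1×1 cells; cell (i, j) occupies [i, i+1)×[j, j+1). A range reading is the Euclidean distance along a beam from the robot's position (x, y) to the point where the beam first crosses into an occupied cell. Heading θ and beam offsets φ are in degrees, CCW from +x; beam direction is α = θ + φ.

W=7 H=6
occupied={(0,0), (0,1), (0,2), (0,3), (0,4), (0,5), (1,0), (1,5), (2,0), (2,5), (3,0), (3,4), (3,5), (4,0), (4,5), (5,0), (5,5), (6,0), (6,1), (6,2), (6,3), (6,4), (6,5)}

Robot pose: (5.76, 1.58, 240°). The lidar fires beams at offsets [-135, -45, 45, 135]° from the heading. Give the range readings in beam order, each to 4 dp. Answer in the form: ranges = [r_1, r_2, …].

ranges = [3.5406, 2.2409, 0.6005, 0.2485]

beam 1: φ=-135°, α=105°
  cosα=-0.2588 sinα=0.9659 | (5,1) | tMaxX 2.9364 tMaxY 0.4348 | tΔX 3.8637 tΔY 1.0353
    t=0.4348 [y] (5,2)
    t=1.4701 [y] (5,3)
    t=2.5054 [y] (5,4)
    t=2.9364 [x] (4,4)
    t=3.5406 [y] (4,5) — stop
  → r_1 = 3.5406
beam 2: φ=-45°, α=195°
  cosα=-0.9659 sinα=-0.2588 | (5,1) | tMaxX 0.7868 tMaxY 2.2409 | tΔX 1.0353 tΔY 3.8637
    t=0.7868 [x] (4,1)
    t=1.8221 [x] (3,1)
    t=2.2409 [y] (3,0) — stop
  → r_2 = 2.2409
beam 3: φ=45°, α=285°
  cosα=0.2588 sinα=-0.9659 | (5,1) | tMaxX 0.9273 tMaxY 0.6005 | tΔX 3.8637 tΔY 1.0353
    t=0.6005 [y] (5,0) — stop
  → r_3 = 0.6005
beam 4: φ=135°, α=15°
  cosα=0.9659 sinα=0.2588 | (5,1) | tMaxX 0.2485 tMaxY 1.6228 | tΔX 1.0353 tΔY 3.8637
    t=0.2485 [x] (6,1) — stop
  → r_4 = 0.2485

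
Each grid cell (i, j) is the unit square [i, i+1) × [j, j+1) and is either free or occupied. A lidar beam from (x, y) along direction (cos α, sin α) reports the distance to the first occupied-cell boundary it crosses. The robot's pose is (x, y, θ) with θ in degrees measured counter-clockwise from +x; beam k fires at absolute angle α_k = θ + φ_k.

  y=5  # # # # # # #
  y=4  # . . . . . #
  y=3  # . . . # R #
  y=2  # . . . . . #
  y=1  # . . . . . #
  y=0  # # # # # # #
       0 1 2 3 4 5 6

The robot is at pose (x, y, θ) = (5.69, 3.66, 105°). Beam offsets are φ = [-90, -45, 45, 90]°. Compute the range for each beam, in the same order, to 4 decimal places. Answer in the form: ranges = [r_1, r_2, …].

ranges = [0.3209, 0.6200, 2.6800, 0.7143]

beam 1: φ=-90°, α=15°
  dir = (cos 15°, sin 15°) = (0.9659, 0.2588); from cell (5,3)
  next x-line at t=0.3209, next y-line at t=1.3137; Δt_x=1.0353, Δt_y=3.8637
    x: enter (6,3) at t=0.3209 ← occupied
  → r_1 = 0.3209
beam 2: φ=-45°, α=60°
  dir = (cos 60°, sin 60°) = (0.5000, 0.8660); from cell (5,3)
  next x-line at t=0.6200, next y-line at t=0.3926; Δt_x=2.0000, Δt_y=1.1547
    y: enter (5,4) at t=0.3926
    x: enter (6,4) at t=0.6200 ← occupied
  → r_2 = 0.6200
beam 3: φ=45°, α=150°
  dir = (cos 150°, sin 150°) = (-0.8660, 0.5000); from cell (5,3)
  next x-line at t=0.7967, next y-line at t=0.6800; Δt_x=1.1547, Δt_y=2.0000
    y: enter (5,4) at t=0.6800
    x: enter (4,4) at t=0.7967
    x: enter (3,4) at t=1.9514
    y: enter (3,5) at t=2.6800 ← occupied
  → r_3 = 2.6800
beam 4: φ=90°, α=195°
  dir = (cos 195°, sin 195°) = (-0.9659, -0.2588); from cell (5,3)
  next x-line at t=0.7143, next y-line at t=2.5500; Δt_x=1.0353, Δt_y=3.8637
    x: enter (4,3) at t=0.7143 ← occupied
  → r_4 = 0.7143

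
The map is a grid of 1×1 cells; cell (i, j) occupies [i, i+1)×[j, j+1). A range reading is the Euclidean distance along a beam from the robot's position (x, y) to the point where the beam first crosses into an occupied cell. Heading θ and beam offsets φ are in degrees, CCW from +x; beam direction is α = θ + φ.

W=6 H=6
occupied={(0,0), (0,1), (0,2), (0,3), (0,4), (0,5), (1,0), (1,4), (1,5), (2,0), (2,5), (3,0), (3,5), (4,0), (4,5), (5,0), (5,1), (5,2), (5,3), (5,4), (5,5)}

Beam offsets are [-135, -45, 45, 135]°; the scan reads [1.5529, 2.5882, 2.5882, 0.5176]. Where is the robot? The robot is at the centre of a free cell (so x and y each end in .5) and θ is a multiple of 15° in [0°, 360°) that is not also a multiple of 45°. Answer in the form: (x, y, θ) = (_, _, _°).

Candidates: 15 free-cell centres × 16 headings = 240 poses. Raycast each; keep the one whose scan matches to 4 dp.
  (4.5, 3.5, 60°): beam 1 = 1.9319 ≠ 1.5529 ✗
  (4.5, 3.5, 150°): beam 1 = 0.5176 ≠ 1.5529 ✗
  (3.5, 4.5, 60°): beam 1 = 3.6235 ≠ 1.5529 ✗
  (4.5, 1.5, 330°): beam 1 = 1.9319 ≠ 1.5529 ✗
  …
  (4.5, 3.5, 210°): r_1=1.5529, r_2=2.5882, r_3=2.5882, r_4=0.5176 — all match ✓
Only this pose fits every beam.

(x, y, θ) = (4.5, 3.5, 210°)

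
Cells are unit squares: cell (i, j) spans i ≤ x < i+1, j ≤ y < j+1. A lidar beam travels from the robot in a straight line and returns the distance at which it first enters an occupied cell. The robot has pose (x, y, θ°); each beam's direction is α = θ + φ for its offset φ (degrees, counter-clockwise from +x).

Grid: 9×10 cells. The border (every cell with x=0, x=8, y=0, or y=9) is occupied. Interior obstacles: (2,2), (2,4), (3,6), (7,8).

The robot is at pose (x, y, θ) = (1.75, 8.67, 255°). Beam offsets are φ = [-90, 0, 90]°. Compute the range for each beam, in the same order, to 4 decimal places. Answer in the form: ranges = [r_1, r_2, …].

beam 1: φ=-90°, α=165°
  dir = (cos 165°, sin 165°) = (-0.9659, 0.2588); from cell (1,8)
  next x-line at t=0.7765, next y-line at t=1.2750; Δt_x=1.0353, Δt_y=3.8637
    x: enter (0,8) at t=0.7765 ← occupied
  → r_1 = 0.7765
beam 2: φ=0°, α=255°
  dir = (cos 255°, sin 255°) = (-0.2588, -0.9659); from cell (1,8)
  next x-line at t=2.8978, next y-line at t=0.6936; Δt_x=3.8637, Δt_y=1.0353
    y: enter (1,7) at t=0.6936
    y: enter (1,6) at t=1.7289
    y: enter (1,5) at t=2.7642
    x: enter (0,5) at t=2.8978 ← occupied
  → r_2 = 2.8978
beam 3: φ=90°, α=345°
  dir = (cos 345°, sin 345°) = (0.9659, -0.2588); from cell (1,8)
  next x-line at t=0.2588, next y-line at t=2.5887; Δt_x=1.0353, Δt_y=3.8637
    x: enter (2,8) at t=0.2588
    x: enter (3,8) at t=1.2941
    x: enter (4,8) at t=2.3294
    y: enter (4,7) at t=2.5887
    x: enter (5,7) at t=3.3646
    x: enter (6,7) at t=4.3999
    x: enter (7,7) at t=5.4352
    y: enter (7,6) at t=6.4524
    x: enter (8,6) at t=6.4705 ← occupied
  → r_3 = 6.4705

ranges = [0.7765, 2.8978, 6.4705]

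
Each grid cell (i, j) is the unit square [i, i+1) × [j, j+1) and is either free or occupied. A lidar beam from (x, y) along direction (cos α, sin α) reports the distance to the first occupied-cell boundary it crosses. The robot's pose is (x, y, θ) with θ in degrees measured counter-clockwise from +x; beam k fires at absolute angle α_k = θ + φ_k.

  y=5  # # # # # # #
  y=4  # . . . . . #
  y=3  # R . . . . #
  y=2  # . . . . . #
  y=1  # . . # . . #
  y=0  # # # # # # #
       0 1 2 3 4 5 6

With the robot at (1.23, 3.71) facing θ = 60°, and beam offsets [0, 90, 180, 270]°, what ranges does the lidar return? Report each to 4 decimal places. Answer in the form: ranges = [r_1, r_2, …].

ranges = [1.4896, 0.2656, 0.4600, 5.4200]

beam 1: φ=0°, α=60°
  dir = (cos 60°, sin 60°) = (0.5000, 0.8660); from cell (1,3)
  next x-line at t=1.5400, next y-line at t=0.3349; Δt_x=2.0000, Δt_y=1.1547
    y: enter (1,4) at t=0.3349
    y: enter (1,5) at t=1.4896 ← occupied
  → r_1 = 1.4896
beam 2: φ=90°, α=150°
  dir = (cos 150°, sin 150°) = (-0.8660, 0.5000); from cell (1,3)
  next x-line at t=0.2656, next y-line at t=0.5800; Δt_x=1.1547, Δt_y=2.0000
    x: enter (0,3) at t=0.2656 ← occupied
  → r_2 = 0.2656
beam 3: φ=180°, α=240°
  dir = (cos 240°, sin 240°) = (-0.5000, -0.8660); from cell (1,3)
  next x-line at t=0.4600, next y-line at t=0.8198; Δt_x=2.0000, Δt_y=1.1547
    x: enter (0,3) at t=0.4600 ← occupied
  → r_3 = 0.4600
beam 4: φ=270°, α=330°
  dir = (cos 330°, sin 330°) = (0.8660, -0.5000); from cell (1,3)
  next x-line at t=0.8891, next y-line at t=1.4200; Δt_x=1.1547, Δt_y=2.0000
    x: enter (2,3) at t=0.8891
    y: enter (2,2) at t=1.4200
    x: enter (3,2) at t=2.0438
    x: enter (4,2) at t=3.1985
    y: enter (4,1) at t=3.4200
    x: enter (5,1) at t=4.3532
    y: enter (5,0) at t=5.4200 ← occupied
  → r_4 = 5.4200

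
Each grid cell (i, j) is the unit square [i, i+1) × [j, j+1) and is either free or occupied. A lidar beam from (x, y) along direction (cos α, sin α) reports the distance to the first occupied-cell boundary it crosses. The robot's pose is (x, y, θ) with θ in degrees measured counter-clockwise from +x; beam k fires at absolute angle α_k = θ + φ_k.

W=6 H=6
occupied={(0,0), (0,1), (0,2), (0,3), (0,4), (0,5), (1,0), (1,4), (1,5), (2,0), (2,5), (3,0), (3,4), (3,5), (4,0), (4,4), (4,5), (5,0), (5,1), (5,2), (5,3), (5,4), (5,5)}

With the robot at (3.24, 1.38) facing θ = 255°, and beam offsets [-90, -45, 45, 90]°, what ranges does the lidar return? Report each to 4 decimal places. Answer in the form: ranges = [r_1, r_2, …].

beam 1: φ=-90°, α=165°
  d=(-0.9659,0.2588)  start (3,1)  tX=0.2485 tY=2.3955  stride 1/|dx|=1.0353 1/|dy|=3.8637
    cross x-line → (2,1), t=0.2485
    cross x-line → (1,1), t=1.2837
    cross x-line → (0,1), t=2.3190 (wall)
  → r_1 = 2.3190
beam 2: φ=-45°, α=210°
  d=(-0.8660,-0.5000)  start (3,1)  tX=0.2771 tY=0.7600  stride 1/|dx|=1.1547 1/|dy|=2.0000
    cross x-line → (2,1), t=0.2771
    cross y-line → (2,0), t=0.7600 (wall)
  → r_2 = 0.7600
beam 3: φ=45°, α=300°
  d=(0.5000,-0.8660)  start (3,1)  tX=1.5200 tY=0.4388  stride 1/|dx|=2.0000 1/|dy|=1.1547
    cross y-line → (3,0), t=0.4388 (wall)
  → r_3 = 0.4388
beam 4: φ=90°, α=345°
  d=(0.9659,-0.2588)  start (3,1)  tX=0.7868 tY=1.4682  stride 1/|dx|=1.0353 1/|dy|=3.8637
    cross x-line → (4,1), t=0.7868
    cross y-line → (4,0), t=1.4682 (wall)
  → r_4 = 1.4682

ranges = [2.3190, 0.7600, 0.4388, 1.4682]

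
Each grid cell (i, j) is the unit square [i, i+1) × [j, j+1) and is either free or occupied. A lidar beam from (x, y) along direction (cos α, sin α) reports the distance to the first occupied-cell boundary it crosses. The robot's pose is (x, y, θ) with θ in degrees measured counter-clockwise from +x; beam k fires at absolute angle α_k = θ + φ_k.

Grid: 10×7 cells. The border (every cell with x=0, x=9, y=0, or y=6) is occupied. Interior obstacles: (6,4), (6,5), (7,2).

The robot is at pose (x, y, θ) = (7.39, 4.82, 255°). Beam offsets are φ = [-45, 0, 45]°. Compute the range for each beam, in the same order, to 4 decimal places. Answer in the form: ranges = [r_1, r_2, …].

beam 1: φ=-45°, α=210°
  dir = (cos 210°, sin 210°) = (-0.8660, -0.5000); from cell (7,4)
  next x-line at t=0.4503, next y-line at t=1.6400; Δt_x=1.1547, Δt_y=2.0000
    x: enter (6,4) at t=0.4503 ← occupied
  → r_1 = 0.4503
beam 2: φ=0°, α=255°
  dir = (cos 255°, sin 255°) = (-0.2588, -0.9659); from cell (7,4)
  next x-line at t=1.5068, next y-line at t=0.8489; Δt_x=3.8637, Δt_y=1.0353
    y: enter (7,3) at t=0.8489
    x: enter (6,3) at t=1.5068
    y: enter (6,2) at t=1.8842
    y: enter (6,1) at t=2.9195
    y: enter (6,0) at t=3.9548 ← occupied
  → r_2 = 3.9548
beam 3: φ=45°, α=300°
  dir = (cos 300°, sin 300°) = (0.5000, -0.8660); from cell (7,4)
  next x-line at t=1.2200, next y-line at t=0.9469; Δt_x=2.0000, Δt_y=1.1547
    y: enter (7,3) at t=0.9469
    x: enter (8,3) at t=1.2200
    y: enter (8,2) at t=2.1016
    x: enter (9,2) at t=3.2200 ← occupied
  → r_3 = 3.2200

ranges = [0.4503, 3.9548, 3.2200]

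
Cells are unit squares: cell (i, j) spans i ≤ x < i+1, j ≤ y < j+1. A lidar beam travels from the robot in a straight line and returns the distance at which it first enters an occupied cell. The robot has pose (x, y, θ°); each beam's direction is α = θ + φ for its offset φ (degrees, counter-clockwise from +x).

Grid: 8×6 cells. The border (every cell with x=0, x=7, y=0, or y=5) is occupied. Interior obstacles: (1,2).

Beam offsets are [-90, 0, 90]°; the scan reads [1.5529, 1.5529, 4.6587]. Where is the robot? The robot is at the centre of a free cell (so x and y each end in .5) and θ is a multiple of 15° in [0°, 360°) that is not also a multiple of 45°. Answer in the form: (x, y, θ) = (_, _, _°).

The pose lattice has 23·16 = 368 candidates. Test each by forward raycasting.
  (3.5, 4.5, 30°): beam 1 = 4.0415 ≠ 1.5529 ✗
  (5.5, 3.5, 285°): beam 1 = 3.6235 ≠ 1.5529 ✗
  (5.5, 1.5, 60°): beam 1 = 1.0000 ≠ 1.5529 ✗
  (6.5, 3.5, 210°): beam 1 = 1.7321 ≠ 1.5529 ✗
  …
  (5.5, 3.5, 75°): r_1=1.5529, r_2=1.5529, r_3=4.6587 — all match ✓
No second candidate reproduces the full scan.

(x, y, θ) = (5.5, 3.5, 75°)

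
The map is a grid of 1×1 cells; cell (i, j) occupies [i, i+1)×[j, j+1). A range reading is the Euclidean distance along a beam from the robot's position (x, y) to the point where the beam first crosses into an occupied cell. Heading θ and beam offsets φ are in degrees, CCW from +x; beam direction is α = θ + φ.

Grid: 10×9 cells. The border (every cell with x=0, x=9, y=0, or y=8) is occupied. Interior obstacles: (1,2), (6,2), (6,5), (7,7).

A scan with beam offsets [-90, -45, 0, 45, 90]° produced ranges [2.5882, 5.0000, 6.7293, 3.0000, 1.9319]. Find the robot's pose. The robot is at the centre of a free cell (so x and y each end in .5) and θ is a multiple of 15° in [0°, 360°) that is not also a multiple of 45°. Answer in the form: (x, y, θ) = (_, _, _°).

(x, y, θ) = (3.5, 7.5, 285°)

Candidates: 52 free-cell centres × 16 headings = 832 poses. Raycast each; keep the one whose scan matches to 4 dp.
  (2.5, 4.5, 330°): beam 1 = 1.7321 ≠ 2.5882 ✗
  (3.5, 1.5, 240°): beam 1 = 1.7321 ≠ 2.5882 ✗
  (4.5, 1.5, 345°): beam 1 = 0.5176 ≠ 2.5882 ✗
  (7.5, 5.5, 255°): beam 1 = 0.5176 ≠ 2.5882 ✗
  (6.5, 6.5, 195°): beam 1 = 1.5529 ≠ 2.5882 ✗
  …
  (3.5, 7.5, 285°): r_1=2.5882, r_2=5.0000, r_3=6.7293, r_4=3.0000, r_5=1.9319 — all match ✓
Only this pose fits every beam.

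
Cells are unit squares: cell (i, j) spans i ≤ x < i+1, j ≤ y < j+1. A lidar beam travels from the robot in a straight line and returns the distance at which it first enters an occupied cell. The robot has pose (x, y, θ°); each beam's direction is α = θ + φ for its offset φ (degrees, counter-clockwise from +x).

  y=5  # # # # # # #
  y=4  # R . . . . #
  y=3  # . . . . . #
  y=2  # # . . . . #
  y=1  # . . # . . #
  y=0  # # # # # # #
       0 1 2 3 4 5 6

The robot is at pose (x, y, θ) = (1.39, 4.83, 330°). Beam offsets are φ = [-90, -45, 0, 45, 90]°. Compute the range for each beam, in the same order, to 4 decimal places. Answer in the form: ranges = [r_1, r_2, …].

ranges = [0.7800, 1.8946, 5.3232, 0.6568, 0.1963]

beam 1: φ=-90°, α=240°
  direction (-0.5000, -0.8660); cell (1,4); t to first gridline: x 0.7800, y 0.9584 (then +2.0000 / +1.1547)
    (0,4) via x @ 0.7800  # hit
  → r_1 = 0.7800
beam 2: φ=-45°, α=285°
  direction (0.2588, -0.9659); cell (1,4); t to first gridline: x 2.3569, y 0.8593 (then +3.8637 / +1.0353)
    (1,3) via y @ 0.8593
    (1,2) via y @ 1.8946  # hit
  → r_2 = 1.8946
beam 3: φ=0°, α=330°
  direction (0.8660, -0.5000); cell (1,4); t to first gridline: x 0.7044, y 1.6600 (then +1.1547 / +2.0000)
    (2,4) via x @ 0.7044
    (2,3) via y @ 1.6600
    (3,3) via x @ 1.8591
    (4,3) via x @ 3.0138
    (4,2) via y @ 3.6600
    (5,2) via x @ 4.1685
    (6,2) via x @ 5.3232  # hit
  → r_3 = 5.3232
beam 4: φ=45°, α=15°
  direction (0.9659, 0.2588); cell (1,4); t to first gridline: x 0.6315, y 0.6568 (then +1.0353 / +3.8637)
    (2,4) via x @ 0.6315
    (2,5) via y @ 0.6568  # hit
  → r_4 = 0.6568
beam 5: φ=90°, α=60°
  direction (0.5000, 0.8660); cell (1,4); t to first gridline: x 1.2200, y 0.1963 (then +2.0000 / +1.1547)
    (1,5) via y @ 0.1963  # hit
  → r_5 = 0.1963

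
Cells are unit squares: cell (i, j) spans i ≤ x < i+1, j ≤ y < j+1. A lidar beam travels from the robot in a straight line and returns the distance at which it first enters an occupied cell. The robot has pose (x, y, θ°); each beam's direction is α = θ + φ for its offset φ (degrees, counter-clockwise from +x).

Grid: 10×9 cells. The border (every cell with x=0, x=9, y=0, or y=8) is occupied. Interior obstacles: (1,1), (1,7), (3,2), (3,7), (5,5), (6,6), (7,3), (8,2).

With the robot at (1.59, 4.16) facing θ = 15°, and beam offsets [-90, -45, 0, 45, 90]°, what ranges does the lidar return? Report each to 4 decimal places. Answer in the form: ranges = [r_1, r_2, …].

beam 1: φ=-90°, α=285°
  dir = (cos 285°, sin 285°) = (0.2588, -0.9659); from cell (1,4)
  next x-line at t=1.5841, next y-line at t=0.1656; Δt_x=3.8637, Δt_y=1.0353
    y: enter (1,3) at t=0.1656
    y: enter (1,2) at t=1.2009
    x: enter (2,2) at t=1.5841
    y: enter (2,1) at t=2.2362
    y: enter (2,0) at t=3.2715 ← occupied
  → r_1 = 3.2715
beam 2: φ=-45°, α=330°
  dir = (cos 330°, sin 330°) = (0.8660, -0.5000); from cell (1,4)
  next x-line at t=0.4734, next y-line at t=0.3200; Δt_x=1.1547, Δt_y=2.0000
    y: enter (1,3) at t=0.3200
    x: enter (2,3) at t=0.4734
    x: enter (3,3) at t=1.6281
    y: enter (3,2) at t=2.3200 ← occupied
  → r_2 = 2.3200
beam 3: φ=0°, α=15°
  dir = (cos 15°, sin 15°) = (0.9659, 0.2588); from cell (1,4)
  next x-line at t=0.4245, next y-line at t=3.2455; Δt_x=1.0353, Δt_y=3.8637
    x: enter (2,4) at t=0.4245
    x: enter (3,4) at t=1.4597
    x: enter (4,4) at t=2.4950
    y: enter (4,5) at t=3.2455
    x: enter (5,5) at t=3.5303 ← occupied
  → r_3 = 3.5303
beam 4: φ=45°, α=60°
  dir = (cos 60°, sin 60°) = (0.5000, 0.8660); from cell (1,4)
  next x-line at t=0.8200, next y-line at t=0.9699; Δt_x=2.0000, Δt_y=1.1547
    x: enter (2,4) at t=0.8200
    y: enter (2,5) at t=0.9699
    y: enter (2,6) at t=2.1246
    x: enter (3,6) at t=2.8200
    y: enter (3,7) at t=3.2793 ← occupied
  → r_4 = 3.2793
beam 5: φ=90°, α=105°
  dir = (cos 105°, sin 105°) = (-0.2588, 0.9659); from cell (1,4)
  next x-line at t=2.2796, next y-line at t=0.8696; Δt_x=3.8637, Δt_y=1.0353
    y: enter (1,5) at t=0.8696
    y: enter (1,6) at t=1.9049
    x: enter (0,6) at t=2.2796 ← occupied
  → r_5 = 2.2796

ranges = [3.2715, 2.3200, 3.5303, 3.2793, 2.2796]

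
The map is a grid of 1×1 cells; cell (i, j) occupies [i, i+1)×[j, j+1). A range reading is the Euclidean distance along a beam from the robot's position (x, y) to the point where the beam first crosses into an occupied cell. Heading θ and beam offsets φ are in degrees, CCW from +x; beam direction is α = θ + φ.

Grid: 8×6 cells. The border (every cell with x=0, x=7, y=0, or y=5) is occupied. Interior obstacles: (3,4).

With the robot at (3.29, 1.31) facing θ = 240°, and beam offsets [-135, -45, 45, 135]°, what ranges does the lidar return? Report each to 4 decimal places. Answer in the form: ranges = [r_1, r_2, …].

beam 1: φ=-135°, α=105°
  dir = (cos 105°, sin 105°) = (-0.2588, 0.9659); from cell (3,1)
  next x-line at t=1.1205, next y-line at t=0.7143; Δt_x=3.8637, Δt_y=1.0353
    y: enter (3,2) at t=0.7143
    x: enter (2,2) at t=1.1205
    y: enter (2,3) at t=1.7496
    y: enter (2,4) at t=2.7849
    y: enter (2,5) at t=3.8202 ← occupied
  → r_1 = 3.8202
beam 2: φ=-45°, α=195°
  dir = (cos 195°, sin 195°) = (-0.9659, -0.2588); from cell (3,1)
  next x-line at t=0.3002, next y-line at t=1.1977; Δt_x=1.0353, Δt_y=3.8637
    x: enter (2,1) at t=0.3002
    y: enter (2,0) at t=1.1977 ← occupied
  → r_2 = 1.1977
beam 3: φ=45°, α=285°
  dir = (cos 285°, sin 285°) = (0.2588, -0.9659); from cell (3,1)
  next x-line at t=2.7432, next y-line at t=0.3209; Δt_x=3.8637, Δt_y=1.0353
    y: enter (3,0) at t=0.3209 ← occupied
  → r_3 = 0.3209
beam 4: φ=135°, α=15°
  dir = (cos 15°, sin 15°) = (0.9659, 0.2588); from cell (3,1)
  next x-line at t=0.7350, next y-line at t=2.6660; Δt_x=1.0353, Δt_y=3.8637
    x: enter (4,1) at t=0.7350
    x: enter (5,1) at t=1.7703
    y: enter (5,2) at t=2.6660
    x: enter (6,2) at t=2.8056
    x: enter (7,2) at t=3.8409 ← occupied
  → r_4 = 3.8409

ranges = [3.8202, 1.1977, 0.3209, 3.8409]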